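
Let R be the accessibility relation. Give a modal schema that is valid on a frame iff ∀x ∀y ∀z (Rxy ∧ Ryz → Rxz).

A defining formula is □p → □□p (the 4 axiom).
Suppose □p→□□p is valid. Take Rxy, Ryz and set V(p)={w : Rxw}. Then □p at x, so □□p at x, so □p at y, so p at z, i.e. Rxz.

□p → □□p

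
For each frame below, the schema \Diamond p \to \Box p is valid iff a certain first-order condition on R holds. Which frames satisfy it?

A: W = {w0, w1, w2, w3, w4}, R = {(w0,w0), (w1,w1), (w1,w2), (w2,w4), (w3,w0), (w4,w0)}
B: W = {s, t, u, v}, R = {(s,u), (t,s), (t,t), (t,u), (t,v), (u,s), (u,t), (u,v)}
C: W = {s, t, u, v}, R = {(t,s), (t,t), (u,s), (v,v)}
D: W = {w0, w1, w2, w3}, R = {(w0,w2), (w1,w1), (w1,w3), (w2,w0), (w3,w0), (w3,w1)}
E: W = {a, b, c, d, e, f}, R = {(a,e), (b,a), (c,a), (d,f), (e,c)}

Frame correspondent (Sahlqvist): \forall x \forall y \forall z (Rxy \wedge Rxz \to y = z) — i.e. partial functionality.
A: fails — w1 sees both w1 and w2.
B: fails — t sees both s and t.
C: fails — t sees both s and t.
D: fails — w1 sees both w1 and w3.
E: ✓.
Valid on: E.

E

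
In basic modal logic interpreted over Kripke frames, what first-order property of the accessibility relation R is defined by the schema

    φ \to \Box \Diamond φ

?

Suppose φ→□◇φ is valid. Take Rxy and set V(φ)={x}. Then φ at x, so □◇φ at x, so ◇φ at y, so some z with Ryz has φ; z=x, i.e. Ryx.

Symmetry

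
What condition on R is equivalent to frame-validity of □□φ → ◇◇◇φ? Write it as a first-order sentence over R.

∀x ∃w (xR²w ∧ xR³w)

This is a Sahlqvist (Geach-type) schema ◇^0□^2φ → □^0◇^3φ.
First-order correspondent: ∀x ∃w (xR²w ∧ xR³w).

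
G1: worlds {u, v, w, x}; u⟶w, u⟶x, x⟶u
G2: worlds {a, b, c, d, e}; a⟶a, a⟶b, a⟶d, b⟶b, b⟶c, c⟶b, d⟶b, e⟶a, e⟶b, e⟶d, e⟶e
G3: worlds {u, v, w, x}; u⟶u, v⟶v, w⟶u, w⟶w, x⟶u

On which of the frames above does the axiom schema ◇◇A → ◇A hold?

G3

Frame correspondent (Sahlqvist): ∀x ∀y ∀z (Rxy ∧ Ryz → Rxz) — i.e. transitivity.
G1: fails — Rxu and Ruw but not Rxw.
G2: fails — Reb and Rbc but not Rec.
G3: holds.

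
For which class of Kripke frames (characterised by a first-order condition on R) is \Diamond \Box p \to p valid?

Equivalently (dual form): p → □◇p.
Suppose p→□◇p is valid. Take Rxy and set V(p)={x}. Then p at x, so □◇p at x, so ◇p at y, so some z with Ryz has p; z=x, i.e. Ryx.

Symmetry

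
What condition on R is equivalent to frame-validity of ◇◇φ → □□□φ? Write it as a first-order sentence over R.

This is a Sahlqvist (Geach-type) schema ◇^2□^0φ → □^3◇^0φ.
Minimal-valuation argument: fix x; take any y with xR^2y and any z with xR^3z. Set V(φ) to the set of worlds R-reachable from y in exactly 0 steps. Then □^0φ holds at y, so the antecedent holds at x; validity forces ◇^0φ at z, giving a w with zR^0w and yR^0w.
First-order correspondent: ∀x ∀y ∀z ((xR²y ∧ xR³z) → ∃w (y = w ∧ z = w)).

∀x ∀y ∀z ((xR²y ∧ xR³z) → ∃w (y = w ∧ z = w))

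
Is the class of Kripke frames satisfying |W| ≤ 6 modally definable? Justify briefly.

Any modally definable frame class is closed under disjoint unions.
Any modal formula valid on each of 7 disjoint one-world frames is valid on their disjoint union (validity is preserved under disjoint unions). Each one-world frame has |W|=1≤6, but the union has |W|=7.
Hence having at most 6 worlds is not modally definable.

No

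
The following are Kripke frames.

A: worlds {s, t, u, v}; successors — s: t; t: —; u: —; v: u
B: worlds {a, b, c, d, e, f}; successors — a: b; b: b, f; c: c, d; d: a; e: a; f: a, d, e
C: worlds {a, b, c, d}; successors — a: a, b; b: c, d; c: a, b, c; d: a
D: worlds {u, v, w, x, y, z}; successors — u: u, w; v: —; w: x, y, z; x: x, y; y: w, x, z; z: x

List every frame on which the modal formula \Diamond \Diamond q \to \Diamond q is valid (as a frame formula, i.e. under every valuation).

This is the axiom for a generalized confluence (Geach) condition; its first-order frame correspondent is \forall x \forall y (x R^2 y \to \exists w (y = w \wedge xRw)).
A: holds.
B: fails — aR²f but no w with f=w and aRw.
C: fails — aR²c but no w with c=w and aRw.
D: fails — uR²x but no t with x=t and uRt.
Valid on: A.

A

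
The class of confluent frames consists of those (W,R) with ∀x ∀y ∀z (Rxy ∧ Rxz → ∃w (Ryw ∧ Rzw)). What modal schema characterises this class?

The condition is convergence. The .2 schema ◇□p → □◇p defines it.
Suppose ◇□p→□◇p is valid. Take Rxy, Rxz and set V(p)={w : Ryw}. Then □p at y so ◇□p at x, so □◇p at x, so ◇p at z, giving w with Rzw and Ryw.

◇□p → □◇p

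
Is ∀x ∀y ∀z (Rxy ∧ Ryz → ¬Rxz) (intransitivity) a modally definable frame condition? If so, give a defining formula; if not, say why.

Not modally definable

Modal frame validity is preserved under surjective bounded morphisms.
The 5-cycle (worlds w0,w1,w2,w3,w4 with w0→w1→w2→w3→w4→w0) is intransitive. Mapping every world to a single reflexive point • is a surjective bounded morphism; the reflexive point is not intransitive (R••∧R•• but R••).
So no modal formula (or set of formulas) defines exactly the intransitive frames.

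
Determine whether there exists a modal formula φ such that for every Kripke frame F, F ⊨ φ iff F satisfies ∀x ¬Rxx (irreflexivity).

No

If a class were modally definable it would be closed under surjective bounded morphisms (Goldblatt–Thomason).
The 4-cycle (worlds 0,1,2,3 with 0→1→2→3→0) is irreflexive, and the map sending every world to a single reflexive point • is a surjective bounded morphism (forth: every edge maps to (•,•); back: every world has a successor). So any modal formula valid on the 4-cycle is also valid on the reflexive point, which is not irreflexive.
So no modal formula (or set of formulas) defines exactly the irreflexive frames.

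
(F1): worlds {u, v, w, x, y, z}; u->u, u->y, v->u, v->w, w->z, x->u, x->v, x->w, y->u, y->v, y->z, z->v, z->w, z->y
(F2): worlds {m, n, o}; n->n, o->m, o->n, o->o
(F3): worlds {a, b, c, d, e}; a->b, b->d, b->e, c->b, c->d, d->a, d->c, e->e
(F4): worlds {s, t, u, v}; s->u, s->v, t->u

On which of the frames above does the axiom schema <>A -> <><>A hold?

(F2)

This is the axiom for a generalized confluence (Geach) condition; its first-order frame correspondent is forall x forall y (xRy -> exists w (y = w & x R^2 w)).
(F1): fails — vRw but no t with w=t and vR²t.
(F2): holds.
(F3): fails — aRb but no w with b=w and aR²w.
(F4): fails — sRu but no w with u=w and sR²w.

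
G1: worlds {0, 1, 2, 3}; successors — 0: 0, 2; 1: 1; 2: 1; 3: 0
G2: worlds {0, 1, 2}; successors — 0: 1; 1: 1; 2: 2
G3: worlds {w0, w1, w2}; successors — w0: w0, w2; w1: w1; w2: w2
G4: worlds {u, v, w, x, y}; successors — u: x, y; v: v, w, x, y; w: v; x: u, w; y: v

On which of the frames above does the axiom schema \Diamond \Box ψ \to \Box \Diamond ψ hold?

G2, G3

This is the axiom for convergence; its first-order frame correspondent is \forall x \forall y \forall z (Rxy \wedge Rxz \to \exists w (Ryw \wedge Rzw)).
G1: fails — R00 and R02 but 0 and 2 have no common successor.
G2: satisfies the condition.
G3: satisfies the condition.
G4: fails — Rux and Ruy but x and y have no common successor.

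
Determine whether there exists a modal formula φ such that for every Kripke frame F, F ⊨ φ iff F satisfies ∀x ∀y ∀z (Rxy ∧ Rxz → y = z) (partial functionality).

Yes: it is partial functionality, defined by the CD schema ◇p → □p.
Suppose ◇p→□p is valid. Take Rxy, Rxz and set V(p)={y}. Then ◇p at x, so □p at x, so p at z, i.e. z=y.

Yes — defined by ◇p → □p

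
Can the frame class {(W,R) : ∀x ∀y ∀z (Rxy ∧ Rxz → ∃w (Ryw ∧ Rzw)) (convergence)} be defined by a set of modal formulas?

Definable; ◇□q → □◇q defines it

The condition is convergence. A defining modal formula is ◇□q → □◇q.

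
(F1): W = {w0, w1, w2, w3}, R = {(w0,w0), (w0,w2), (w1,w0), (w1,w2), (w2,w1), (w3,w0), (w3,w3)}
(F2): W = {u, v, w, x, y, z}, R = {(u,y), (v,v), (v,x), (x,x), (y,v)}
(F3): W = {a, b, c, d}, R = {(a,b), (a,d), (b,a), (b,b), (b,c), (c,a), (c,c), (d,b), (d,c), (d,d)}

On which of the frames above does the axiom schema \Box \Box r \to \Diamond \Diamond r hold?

(F1), (F3)

This is the axiom for a generalized confluence (Geach) condition; its first-order frame correspondent is \forall x \exists w (x R^2 w \wedge x R^2 w).
(F1): satisfies the condition.
(F2): fails — at w but no t with wR²t and wR²t.
(F3): satisfies the condition.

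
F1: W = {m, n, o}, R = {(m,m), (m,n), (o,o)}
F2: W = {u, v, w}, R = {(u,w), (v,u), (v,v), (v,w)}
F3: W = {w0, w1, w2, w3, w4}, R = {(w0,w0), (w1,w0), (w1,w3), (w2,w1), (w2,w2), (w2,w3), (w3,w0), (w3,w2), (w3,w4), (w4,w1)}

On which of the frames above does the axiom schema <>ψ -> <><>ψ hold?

F1

Frame correspondent (Sahlqvist): forall x forall y (xRy -> exists w (y = w & x R^2 w)) — i.e. a generalized confluence (Geach) condition.
F1: holds.
F2: fails — uRw but no t with w=t and uR²t.
F3: fails — w1Rw3 but no w with w3=w and w1R²w.
Valid on: F1.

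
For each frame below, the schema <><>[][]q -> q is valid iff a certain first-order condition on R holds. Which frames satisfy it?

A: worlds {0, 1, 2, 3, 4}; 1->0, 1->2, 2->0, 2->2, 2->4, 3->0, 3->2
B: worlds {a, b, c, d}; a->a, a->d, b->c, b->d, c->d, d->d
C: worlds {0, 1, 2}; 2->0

C

This is the axiom for a generalized confluence (Geach) condition; its first-order frame correspondent is forall x forall y (x R^2 y -> exists w (y R^2 w & x = w)).
A: fails — 1R²0 but no w with 0R²w and 1=w.
B: fails — aR²d but no w with dR²w and a=w.
C: condition met.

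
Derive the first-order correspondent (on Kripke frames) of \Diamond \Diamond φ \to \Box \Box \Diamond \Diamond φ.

\forall x \forall y \forall z ((x R^2 y \wedge x R^2 z) \to \exists w (y = w \wedge z R^2 w))

This is a Sahlqvist (Geach-type) schema ◇^2□^0φ → □^2◇^2φ.
Minimal-valuation argument: fix x; take any y with xR^2y and any z with xR^2z. Set V(φ) to the set of worlds R-reachable from y in exactly 0 steps. Then □^0φ holds at y, so the antecedent holds at x; validity forces ◇^2φ at z, giving a w with zR^2w and yR^0w.
First-order correspondent: \forall x \forall y \forall z ((x R^2 y \wedge x R^2 z) \to \exists w (y = w \wedge z R^2 w)).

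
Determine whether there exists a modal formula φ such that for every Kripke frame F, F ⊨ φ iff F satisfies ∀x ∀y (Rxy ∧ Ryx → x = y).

Not definable by any modal formula

If a class were modally definable it would be closed under surjective bounded morphisms (Goldblatt–Thomason).
The 4-cycle (worlds 0,1,2,3 with 0→1→2→3→0) is antisymmetric. Sending even-indexed worlds to s and odd-indexed worlds to t is a surjective bounded morphism onto the two-world frame with s↔t, which is not antisymmetric.
Hence antisymmetry is not modally definable.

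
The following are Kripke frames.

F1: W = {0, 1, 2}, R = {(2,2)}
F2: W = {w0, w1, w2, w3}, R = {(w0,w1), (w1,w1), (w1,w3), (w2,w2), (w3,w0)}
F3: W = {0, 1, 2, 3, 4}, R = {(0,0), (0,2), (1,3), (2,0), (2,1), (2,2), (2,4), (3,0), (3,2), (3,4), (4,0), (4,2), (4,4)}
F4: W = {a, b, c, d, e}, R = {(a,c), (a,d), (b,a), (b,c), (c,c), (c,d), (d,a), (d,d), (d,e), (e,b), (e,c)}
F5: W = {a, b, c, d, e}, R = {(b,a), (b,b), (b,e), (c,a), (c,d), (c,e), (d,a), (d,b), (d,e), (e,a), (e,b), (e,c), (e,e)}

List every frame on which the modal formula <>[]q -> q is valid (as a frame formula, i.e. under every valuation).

F1

Frame correspondent (Sahlqvist): forall x forall y (Rxy -> Ryx) — i.e. symmetry.
F1: ✓.
F2: fails — Rw3w0 but not Rw0w3.
F3: fails — R34 but not R43.
F4: fails — Rbc but not Rcb.
F5: fails — Rcd but not Rdc.
Valid on: F1.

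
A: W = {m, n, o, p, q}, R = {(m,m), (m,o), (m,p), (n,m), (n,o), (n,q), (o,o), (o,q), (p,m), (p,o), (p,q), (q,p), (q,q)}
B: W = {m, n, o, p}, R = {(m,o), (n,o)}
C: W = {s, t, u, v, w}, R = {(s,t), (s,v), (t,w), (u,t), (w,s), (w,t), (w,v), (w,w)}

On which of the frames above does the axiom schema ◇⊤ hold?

The schema corresponds to seriality: ∀x ∃y Rxy.
A: ✓.
B: fails — world o has no successor.
C: fails — world v has no successor.
Valid on: A.

A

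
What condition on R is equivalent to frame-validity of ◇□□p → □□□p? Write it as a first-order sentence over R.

This is a Sahlqvist (Geach-type) schema ◇^1□^2p → □^3◇^0p.
Minimal-valuation argument: fix x; take any y with xR^1y and any z with xR^3z. Set V(p) to the set of worlds R-reachable from y in exactly 2 steps. Then □^2p holds at y, so the antecedent holds at x; validity forces ◇^0p at z, giving a w with zR^0w and yR^2w.
First-order correspondent: ∀x ∀y ∀z ((xRy ∧ xR³z) → ∃w (yR²w ∧ z = w)).

∀x ∀y ∀z ((xRy ∧ xR³z) → ∃w (yR²w ∧ z = w))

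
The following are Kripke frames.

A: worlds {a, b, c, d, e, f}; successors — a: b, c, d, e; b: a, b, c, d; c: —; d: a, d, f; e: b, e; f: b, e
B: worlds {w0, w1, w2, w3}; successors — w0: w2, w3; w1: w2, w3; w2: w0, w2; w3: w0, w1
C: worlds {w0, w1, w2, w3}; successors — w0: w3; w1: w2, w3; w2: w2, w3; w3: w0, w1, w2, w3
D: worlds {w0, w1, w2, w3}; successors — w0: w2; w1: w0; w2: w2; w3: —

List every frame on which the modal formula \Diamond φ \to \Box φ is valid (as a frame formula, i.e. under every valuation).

D

This is the axiom for partial functionality; its first-order frame correspondent is \forall x \forall y \forall z (Rxy \wedge Rxz \to y = z).
A: fails — a sees both b and c.
B: fails — w0 sees both w2 and w3.
C: fails — w1 sees both w2 and w3.
D: holds.
Valid on: D.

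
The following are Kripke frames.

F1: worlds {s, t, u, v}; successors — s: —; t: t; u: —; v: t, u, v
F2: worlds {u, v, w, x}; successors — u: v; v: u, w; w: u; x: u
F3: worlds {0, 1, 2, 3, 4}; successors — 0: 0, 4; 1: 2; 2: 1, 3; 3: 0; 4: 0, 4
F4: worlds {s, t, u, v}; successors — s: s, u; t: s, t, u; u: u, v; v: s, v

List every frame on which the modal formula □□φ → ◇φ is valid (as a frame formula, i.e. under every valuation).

F4

Frame correspondent (Sahlqvist): ∀x ∃w (xR²w ∧ xRw) — i.e. a generalized confluence (Geach) condition.
F1: fails — at s but no w with sR²w and sRw.
F2: fails — at u but no t with uR²t and uRt.
F3: fails — at 1 but no w with 1R²w and 1Rw.
F4: ✓.
Valid on: F4.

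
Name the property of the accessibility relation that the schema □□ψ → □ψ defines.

density: ∀x ∀y (Rxy → ∃z (Rxz ∧ Rzy))

Suppose □□ψ→□ψ is valid. Take Rxy and set V(ψ)={w : xR²w}. Then □□ψ at x, so □ψ at x, so ψ at y, i.e. ∃z(Rxz∧Rzy).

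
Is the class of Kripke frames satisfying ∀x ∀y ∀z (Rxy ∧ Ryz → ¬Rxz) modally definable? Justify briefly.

Modal frame validity is preserved under surjective bounded morphisms.
The 5-cycle (worlds s,t,u,v,w with s→t→u→v→w→s) is intransitive. Mapping every world to a single reflexive point • is a surjective bounded morphism; the reflexive point is not intransitive (R••∧R•• but R••).
So no modal formula (or set of formulas) defines exactly the intransitive frames.

Not modally definable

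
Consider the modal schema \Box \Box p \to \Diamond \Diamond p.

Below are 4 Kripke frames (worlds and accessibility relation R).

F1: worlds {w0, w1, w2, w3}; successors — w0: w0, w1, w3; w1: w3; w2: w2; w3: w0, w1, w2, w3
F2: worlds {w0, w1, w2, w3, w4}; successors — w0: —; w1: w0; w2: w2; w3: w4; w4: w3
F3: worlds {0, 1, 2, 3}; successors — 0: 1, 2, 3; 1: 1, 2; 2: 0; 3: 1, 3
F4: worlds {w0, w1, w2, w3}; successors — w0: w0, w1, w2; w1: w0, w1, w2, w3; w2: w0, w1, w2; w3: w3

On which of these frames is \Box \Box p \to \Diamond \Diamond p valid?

The schema corresponds to a generalized confluence (Geach) condition: \forall x \exists w (x R^2 w \wedge x R^2 w).
F1: condition met.
F2: fails — at w0 but no w with w0R²w and w0R²w.
F3: condition met.
F4: condition met.

F1, F3, F4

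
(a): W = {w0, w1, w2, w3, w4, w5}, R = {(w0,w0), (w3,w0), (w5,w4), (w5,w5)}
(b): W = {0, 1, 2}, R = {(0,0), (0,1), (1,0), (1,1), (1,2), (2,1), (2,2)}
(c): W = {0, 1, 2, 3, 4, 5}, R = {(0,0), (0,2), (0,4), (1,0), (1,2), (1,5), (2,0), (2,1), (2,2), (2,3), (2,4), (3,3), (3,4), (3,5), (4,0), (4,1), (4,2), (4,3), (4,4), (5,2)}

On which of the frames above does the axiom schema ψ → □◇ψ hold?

The schema corresponds to symmetry: ∀x ∀y (Rxy → Ryx).
(a): fails — Rw3w0 but not Rw0w3.
(b): ✓.
(c): fails — R15 but not R51.

(b)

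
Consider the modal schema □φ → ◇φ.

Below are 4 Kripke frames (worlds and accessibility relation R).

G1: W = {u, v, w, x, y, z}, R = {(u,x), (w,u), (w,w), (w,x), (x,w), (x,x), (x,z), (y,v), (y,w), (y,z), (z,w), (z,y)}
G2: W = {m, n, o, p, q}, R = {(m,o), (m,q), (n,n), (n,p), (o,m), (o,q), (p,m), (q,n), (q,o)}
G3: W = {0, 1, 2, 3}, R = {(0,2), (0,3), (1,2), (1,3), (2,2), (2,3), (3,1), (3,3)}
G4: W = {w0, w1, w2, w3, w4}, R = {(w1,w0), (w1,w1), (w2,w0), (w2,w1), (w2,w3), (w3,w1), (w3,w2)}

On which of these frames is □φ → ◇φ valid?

Frame correspondent (Sahlqvist): ∀x ∃y Rxy — i.e. seriality.
G1: fails — world v has no successor.
G2: holds.
G3: holds.
G4: fails — world w0 has no successor.

G2, G3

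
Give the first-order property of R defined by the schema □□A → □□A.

∀x ∀z (xR²z → ∃w (xR²w ∧ z = w))

This is a Sahlqvist (Geach-type) schema ◇^0□^2A → □^2◇^0A.
Minimal-valuation argument: fix x; take any y with xR^0y and any z with xR^2z. Set V(A) to the set of worlds R-reachable from y in exactly 2 steps. Then □^2A holds at y, so the antecedent holds at x; validity forces ◇^0A at z, giving a w with zR^0w and yR^2w.
First-order correspondent: ∀x ∀z (xR²z → ∃w (xR²w ∧ z = w)).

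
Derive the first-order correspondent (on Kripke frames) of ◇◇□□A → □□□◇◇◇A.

This is a Sahlqvist (Geach-type) schema ◇^2□^2A → □^3◇^3A.
Minimal-valuation argument: fix x; take any y with xR^2y and any z with xR^3z. Set V(A) to the set of worlds R-reachable from y in exactly 2 steps. Then □^2A holds at y, so the antecedent holds at x; validity forces ◇^3A at z, giving a w with zR^3w and yR^2w.
First-order correspondent: ∀x ∀y ∀z ((xR²y ∧ xR³z) → ∃w (yR²w ∧ zR³w)).

∀x ∀y ∀z ((xR²y ∧ xR³z) → ∃w (yR²w ∧ zR³w))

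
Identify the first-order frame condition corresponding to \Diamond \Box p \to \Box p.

This is frame-equivalent to ◇p → □◇p (substitute ¬p for p and contrapose).
Suppose ◇p→□◇p is valid. Take Rxy, Rxz and set V(p)={y}. Then ◇p at x, so □◇p at x, so ◇p at z, so some w with Rzw has p; w=y, i.e. Rzy. By symmetry of the argument, Ryz.

the Euclidean property: \forall x \forall y \forall z (Rxy \wedge Rxz \to Ryz)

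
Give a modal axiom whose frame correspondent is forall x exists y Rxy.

□q → ◇q

The condition is seriality. The D schema □q → ◇q defines it.
Suppose □q→◇q is valid. At any x set V(q)=W. Then □q at x, so ◇q at x, so x has a successor.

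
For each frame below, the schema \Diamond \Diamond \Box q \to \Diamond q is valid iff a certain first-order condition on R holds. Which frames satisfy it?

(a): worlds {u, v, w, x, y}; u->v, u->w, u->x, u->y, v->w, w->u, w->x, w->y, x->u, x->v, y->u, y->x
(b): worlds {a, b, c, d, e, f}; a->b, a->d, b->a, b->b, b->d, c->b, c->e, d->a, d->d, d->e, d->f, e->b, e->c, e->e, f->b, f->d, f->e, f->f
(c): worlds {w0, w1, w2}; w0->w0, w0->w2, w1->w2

(b)

The schema corresponds to a generalized confluence (Geach) condition: \forall x \forall y (x R^2 y \to \exists w (yRw \wedge xRw)).
(a): fails — vR²x but no t with xRt and vRt.
(b): holds.
(c): fails — w0R²w2 but no w with w2Rw and w0Rw.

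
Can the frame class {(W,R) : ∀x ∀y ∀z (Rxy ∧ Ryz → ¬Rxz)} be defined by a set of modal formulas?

Not definable by any modal formula

Any modally definable frame class is closed under surjective bounded morphisms.
The 5-cycle (worlds s,t,u,v,w with s→t→u→v→w→s) is intransitive. Mapping every world to a single reflexive point • is a surjective bounded morphism; the reflexive point is not intransitive (R••∧R•• but R••).
So the class is not modally definable.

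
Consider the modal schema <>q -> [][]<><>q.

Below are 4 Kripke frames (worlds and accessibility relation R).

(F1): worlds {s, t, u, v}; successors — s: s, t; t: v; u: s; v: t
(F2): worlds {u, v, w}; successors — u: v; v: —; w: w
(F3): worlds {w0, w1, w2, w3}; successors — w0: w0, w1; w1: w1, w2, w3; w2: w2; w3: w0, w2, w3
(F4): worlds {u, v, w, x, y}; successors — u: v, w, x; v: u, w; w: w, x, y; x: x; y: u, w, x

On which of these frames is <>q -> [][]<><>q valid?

The schema corresponds to a generalized confluence (Geach) condition: forall x forall y forall z ((xRy & x R^2 z) -> exists w (y = w & z R^2 w)).
(F1): fails — sRs, sR²t but no w with s=w and tR²w.
(F2): condition met.
(F3): fails — w0Rw0, w0R²w2 but no w with w0=w and w2R²w.
(F4): fails — uRv, uR²u but no t with v=t and uR²t.
Valid on: (F2).

(F2)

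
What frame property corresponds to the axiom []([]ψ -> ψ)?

Shift-reflexivity

Suppose □(□ψ→ψ) is valid. Take Rxy and set V(ψ)={w : Ryw}. Then at y, □ψ holds; since □(□ψ→ψ) at x, □ψ→ψ at y, so ψ at y, i.e. Ryy.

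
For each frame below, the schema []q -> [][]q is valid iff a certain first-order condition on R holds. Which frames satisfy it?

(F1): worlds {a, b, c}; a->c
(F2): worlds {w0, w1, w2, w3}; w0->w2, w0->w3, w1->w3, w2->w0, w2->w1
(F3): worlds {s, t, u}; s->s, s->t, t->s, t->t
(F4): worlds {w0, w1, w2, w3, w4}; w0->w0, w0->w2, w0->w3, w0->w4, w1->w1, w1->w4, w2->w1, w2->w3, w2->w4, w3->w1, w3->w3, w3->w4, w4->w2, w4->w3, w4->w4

The schema corresponds to transitivity: forall x forall y forall z (Rxy & Ryz -> Rxz).
(F1): ✓.
(F2): fails — Rw0w2 and Rw2w1 but not Rw0w1.
(F3): ✓.
(F4): fails — Rw2w4 and Rw4w2 but not Rw2w2.

(F1), (F3)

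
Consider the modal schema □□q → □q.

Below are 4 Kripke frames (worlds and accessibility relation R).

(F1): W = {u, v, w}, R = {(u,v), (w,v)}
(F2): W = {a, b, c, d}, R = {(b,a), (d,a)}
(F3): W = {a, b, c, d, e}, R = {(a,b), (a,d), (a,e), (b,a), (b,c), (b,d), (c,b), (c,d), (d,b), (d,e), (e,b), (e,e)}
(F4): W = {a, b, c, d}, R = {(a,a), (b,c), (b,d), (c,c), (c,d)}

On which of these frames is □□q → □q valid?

Frame correspondent (Sahlqvist): ∀x ∀y (Rxy → ∃z (Rxz ∧ Rzy)) — i.e. density.
(F1): fails — Ruv but no z with Ruz and Rzv.
(F2): fails — Rba but no z with Rbz and Rza.
(F3): fails — Rbc but no z with Rbz and Rzc.
(F4): holds.
Valid on: (F4).

(F4)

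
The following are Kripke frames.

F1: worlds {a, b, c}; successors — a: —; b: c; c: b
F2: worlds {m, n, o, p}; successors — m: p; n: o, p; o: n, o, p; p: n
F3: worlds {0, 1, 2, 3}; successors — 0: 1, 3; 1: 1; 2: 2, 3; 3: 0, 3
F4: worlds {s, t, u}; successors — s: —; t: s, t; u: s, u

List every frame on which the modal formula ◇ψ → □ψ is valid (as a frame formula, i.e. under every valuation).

F1

The schema corresponds to partial functionality: ∀x ∀y ∀z (Rxy ∧ Rxz → y = z).
F1: satisfies the condition.
F2: fails — n sees both o and p.
F3: fails — 0 sees both 1 and 3.
F4: fails — t sees both s and t.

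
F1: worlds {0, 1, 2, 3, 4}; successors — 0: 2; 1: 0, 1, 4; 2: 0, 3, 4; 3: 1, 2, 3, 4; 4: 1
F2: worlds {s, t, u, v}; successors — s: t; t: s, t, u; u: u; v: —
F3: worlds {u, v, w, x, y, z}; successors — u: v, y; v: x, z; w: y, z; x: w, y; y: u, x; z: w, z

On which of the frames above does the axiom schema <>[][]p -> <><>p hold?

F1, F2

Frame correspondent (Sahlqvist): forall x forall y (xRy -> exists w (y R^2 w & x R^2 w)) — i.e. a generalized confluence (Geach) condition.
F1: ✓.
F2: ✓.
F3: fails — uRy but no t with yR²t and uR²t.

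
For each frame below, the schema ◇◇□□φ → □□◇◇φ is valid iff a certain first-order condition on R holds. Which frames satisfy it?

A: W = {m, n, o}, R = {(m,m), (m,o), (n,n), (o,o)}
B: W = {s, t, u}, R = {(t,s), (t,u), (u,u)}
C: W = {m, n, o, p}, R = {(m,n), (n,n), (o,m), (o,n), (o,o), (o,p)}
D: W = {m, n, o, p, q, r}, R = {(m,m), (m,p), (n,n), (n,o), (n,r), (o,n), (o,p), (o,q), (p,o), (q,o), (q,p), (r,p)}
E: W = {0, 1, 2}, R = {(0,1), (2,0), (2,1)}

Frame correspondent (Sahlqvist): ∀x ∀y ∀z ((xR²y ∧ xR²z) → ∃w (yR²w ∧ zR²w)) — i.e. a generalized confluence (Geach) condition.
A: condition met.
B: condition met.
C: fails — oR²m, oR²p but no w with mR²w and pR²w.
D: fails — nR²p, nR²r but no w with pR²w and rR²w.
E: fails — 2R²1, 2R²1 but no w with 1R²w and 1R²w.
Valid on: A, B.

A, B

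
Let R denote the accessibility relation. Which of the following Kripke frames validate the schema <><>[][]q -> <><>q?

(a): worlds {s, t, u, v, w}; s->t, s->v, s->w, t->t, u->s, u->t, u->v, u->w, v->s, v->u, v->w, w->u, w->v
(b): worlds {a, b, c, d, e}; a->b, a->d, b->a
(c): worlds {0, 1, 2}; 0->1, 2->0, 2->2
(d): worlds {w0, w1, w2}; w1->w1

This is the axiom for a generalized confluence (Geach) condition; its first-order frame correspondent is forall x forall y (x R^2 y -> exists w (y R^2 w & x R^2 w)).
(a): satisfies the condition.
(b): fails — bR²d but no w with dR²w and bR²w.
(c): fails — 2R²0 but no w with 0R²w and 2R²w.
(d): satisfies the condition.
Valid on: (a), (d).

(a), (d)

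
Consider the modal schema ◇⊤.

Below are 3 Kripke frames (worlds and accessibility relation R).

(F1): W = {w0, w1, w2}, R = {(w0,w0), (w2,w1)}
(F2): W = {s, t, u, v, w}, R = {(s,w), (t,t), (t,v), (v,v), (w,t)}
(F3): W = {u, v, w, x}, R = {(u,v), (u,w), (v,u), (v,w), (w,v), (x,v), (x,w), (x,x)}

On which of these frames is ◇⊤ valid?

This is the axiom for seriality; its first-order frame correspondent is ∀x ∃y Rxy.
(F1): fails — world w1 has no successor.
(F2): fails — world u has no successor.
(F3): ✓.
Valid on: (F3).

(F3)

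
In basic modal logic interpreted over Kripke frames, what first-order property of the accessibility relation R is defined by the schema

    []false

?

emptiness of R: forall x forall y ~Rxy

This schema is the Ver axiom.
It corresponds to emptiness of R: forall x forall y ~Rxy.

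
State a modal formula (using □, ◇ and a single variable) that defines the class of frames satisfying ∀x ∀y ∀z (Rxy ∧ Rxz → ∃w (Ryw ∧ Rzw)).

A defining formula is ◇□ψ → □◇ψ (the .2 axiom).

◇□ψ → □◇ψ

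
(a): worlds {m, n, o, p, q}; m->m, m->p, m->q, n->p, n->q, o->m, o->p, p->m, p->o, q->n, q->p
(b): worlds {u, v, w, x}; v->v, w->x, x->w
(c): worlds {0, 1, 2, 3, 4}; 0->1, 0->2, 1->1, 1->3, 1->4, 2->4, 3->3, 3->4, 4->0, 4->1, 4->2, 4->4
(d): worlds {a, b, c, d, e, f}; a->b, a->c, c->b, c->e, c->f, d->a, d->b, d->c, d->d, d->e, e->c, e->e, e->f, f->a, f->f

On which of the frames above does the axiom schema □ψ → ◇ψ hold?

(a), (c)

This is the axiom for seriality; its first-order frame correspondent is ∀x ∃y Rxy.
(a): condition met.
(b): fails — world u has no successor.
(c): condition met.
(d): fails — world b has no successor.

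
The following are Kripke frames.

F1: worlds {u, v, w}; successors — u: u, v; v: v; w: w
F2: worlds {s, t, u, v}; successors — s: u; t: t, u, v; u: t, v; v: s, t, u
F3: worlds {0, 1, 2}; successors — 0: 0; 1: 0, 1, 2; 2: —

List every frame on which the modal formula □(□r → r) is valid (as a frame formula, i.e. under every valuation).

The schema corresponds to shift-reflexivity: ∀x ∀y (Rxy → Ryy).
F1: satisfies the condition.
F2: fails — Ruv but not Rvv.
F3: fails — R12 but not R22.
Valid on: F1.

F1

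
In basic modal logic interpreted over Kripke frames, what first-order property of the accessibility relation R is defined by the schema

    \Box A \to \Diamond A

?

Suppose □A→◇A is valid. At any x set V(A)=W. Then □A at x, so ◇A at x, so x has a successor.

Seriality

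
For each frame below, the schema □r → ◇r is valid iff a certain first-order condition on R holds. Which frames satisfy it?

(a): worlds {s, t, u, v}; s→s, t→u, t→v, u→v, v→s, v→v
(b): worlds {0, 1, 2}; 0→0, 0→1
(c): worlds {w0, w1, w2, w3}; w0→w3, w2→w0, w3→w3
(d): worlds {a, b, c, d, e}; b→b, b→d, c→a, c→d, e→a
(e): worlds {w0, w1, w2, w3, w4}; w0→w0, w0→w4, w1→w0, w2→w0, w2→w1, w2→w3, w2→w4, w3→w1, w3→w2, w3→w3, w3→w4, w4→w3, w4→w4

(a), (e)

Frame correspondent (Sahlqvist): ∀x ∃y Rxy — i.e. seriality.
(a): condition met.
(b): fails — world 1 has no successor.
(c): fails — world w1 has no successor.
(d): fails — world a has no successor.
(e): condition met.
Valid on: (a), (e).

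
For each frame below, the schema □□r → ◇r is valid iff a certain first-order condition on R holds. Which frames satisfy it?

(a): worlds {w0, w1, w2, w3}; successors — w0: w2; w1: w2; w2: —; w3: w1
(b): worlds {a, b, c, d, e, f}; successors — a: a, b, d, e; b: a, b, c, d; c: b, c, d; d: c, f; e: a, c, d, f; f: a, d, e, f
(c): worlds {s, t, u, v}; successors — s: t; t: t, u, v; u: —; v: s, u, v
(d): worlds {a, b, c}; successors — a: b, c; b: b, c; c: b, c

This is the axiom for a generalized confluence (Geach) condition; its first-order frame correspondent is ∀x ∃w (xR²w ∧ xRw).
(a): fails — at w0 but no w with w0R²w and w0Rw.
(b): ✓.
(c): fails — at u but no w with uR²w and uRw.
(d): ✓.
Valid on: (b), (d).

(b), (d)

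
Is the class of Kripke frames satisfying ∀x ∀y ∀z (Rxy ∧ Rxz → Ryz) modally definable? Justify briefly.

The condition is the Euclidean property. A defining modal formula is ◇p → □◇p.
Suppose ◇p→□◇p is valid. Take Rxy, Rxz and set V(p)={y}. Then ◇p at x, so □◇p at x, so ◇p at z, so some w with Rzw has p; w=y, i.e. Rzy. By symmetry of the argument, Ryz.

Yes — defined by ◇p → □◇p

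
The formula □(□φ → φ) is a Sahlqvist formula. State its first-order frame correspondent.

Suppose □(□φ→φ) is valid. Take Rxy and set V(φ)={w : Ryw}. Then at y, □φ holds; since □(□φ→φ) at x, □φ→φ at y, so φ at y, i.e. Ryy.
Conversely, any frame satisfying ∀x ∀y (Rxy → Ryy) validates the schema.
Frame condition: ∀x ∀y (Rxy → Ryy).

Shift-reflexivity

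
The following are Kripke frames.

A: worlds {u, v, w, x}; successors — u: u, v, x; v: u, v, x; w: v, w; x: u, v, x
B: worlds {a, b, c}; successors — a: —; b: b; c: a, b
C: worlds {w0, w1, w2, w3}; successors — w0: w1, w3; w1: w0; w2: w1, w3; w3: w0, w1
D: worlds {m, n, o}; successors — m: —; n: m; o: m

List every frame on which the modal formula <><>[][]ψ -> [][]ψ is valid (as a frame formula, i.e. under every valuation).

This is the axiom for a generalized confluence (Geach) condition; its first-order frame correspondent is forall x forall y forall z ((x R^2 y & x R^2 z) -> exists w (y R^2 w & z = w)).
A: fails — wR²u, wR²w but no t with uR²t and w=t.
B: condition met.
C: fails — w0R²w1, w0R²w0 but no w with w1R²w and w0=w.
D: condition met.
Valid on: B, D.

B, D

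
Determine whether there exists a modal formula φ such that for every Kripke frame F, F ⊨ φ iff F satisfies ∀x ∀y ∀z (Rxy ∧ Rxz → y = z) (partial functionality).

Definable; ◇p → □p defines it

This is a Sahlqvist condition; the CD axiom ◇p → □p defines it.
Suppose ◇p→□p is valid. Take Rxy, Rxz and set V(p)={y}. Then ◇p at x, so □p at x, so p at z, i.e. z=y.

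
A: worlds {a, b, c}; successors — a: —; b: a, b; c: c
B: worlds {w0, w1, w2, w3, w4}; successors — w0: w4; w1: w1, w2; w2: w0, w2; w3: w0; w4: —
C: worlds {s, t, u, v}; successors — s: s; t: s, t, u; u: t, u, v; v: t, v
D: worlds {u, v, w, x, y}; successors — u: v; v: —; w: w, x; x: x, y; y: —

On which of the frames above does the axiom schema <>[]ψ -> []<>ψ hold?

none

Frame correspondent (Sahlqvist): forall x forall y forall z (Rxy & Rxz -> exists w (Ryw & Rzw)) — i.e. convergence.
A: fails — Rba and Rba but a and a have no common successor.
B: fails — Rw0w4 and Rw0w4 but w4 and w4 have no common successor.
C: fails — Rts and Rtu but s and u have no common successor.
D: fails — Ruv and Ruv but v and v have no common successor.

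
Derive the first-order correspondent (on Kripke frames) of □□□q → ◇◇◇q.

This is a Sahlqvist (Geach-type) schema ◇^0□^3q → □^0◇^3q.
Minimal-valuation argument: fix x; take any y with xR^0y and any z with xR^0z. Set V(q) to the set of worlds R-reachable from y in exactly 3 steps. Then □^3q holds at y, so the antecedent holds at x; validity forces ◇^3q at z, giving a w with zR^3w and yR^3w.
First-order correspondent: ∀x ∃w (xR³w ∧ xR³w).

∀x ∃w (xR³w ∧ xR³w)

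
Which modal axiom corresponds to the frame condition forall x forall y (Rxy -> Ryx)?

r → □◇r

This is symmetry; the standard corresponding axiom is B: r → □◇r.
Suppose r→□◇r is valid. Take Rxy and set V(r)={x}. Then r at x, so □◇r at x, so ◇r at y, so some z with Ryz has r; z=x, i.e. Ryx.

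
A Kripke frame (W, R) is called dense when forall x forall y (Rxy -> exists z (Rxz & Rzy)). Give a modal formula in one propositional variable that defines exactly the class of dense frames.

□□ψ → □ψ

The condition is density. The C4 schema □□ψ → □ψ defines it.
Suppose □□ψ→□ψ is valid. Take Rxy and set V(ψ)={w : xR²w}. Then □□ψ at x, so □ψ at x, so ψ at y, i.e. ∃z(Rxz∧Rzy).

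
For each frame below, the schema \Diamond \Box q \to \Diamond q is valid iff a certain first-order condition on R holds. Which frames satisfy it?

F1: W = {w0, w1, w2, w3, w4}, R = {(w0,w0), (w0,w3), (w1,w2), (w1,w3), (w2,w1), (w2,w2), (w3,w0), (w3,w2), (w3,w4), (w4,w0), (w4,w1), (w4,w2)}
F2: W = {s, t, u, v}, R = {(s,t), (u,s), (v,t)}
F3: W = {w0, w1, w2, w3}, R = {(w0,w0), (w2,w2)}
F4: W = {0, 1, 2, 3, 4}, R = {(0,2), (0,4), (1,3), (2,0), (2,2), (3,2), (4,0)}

F1, F3

This is the axiom for a generalized confluence (Geach) condition; its first-order frame correspondent is \forall x \forall y (xRy \to \exists w (yRw \wedge xRw)).
F1: holds.
F2: fails — sRt but no w with tRw and sRw.
F3: holds.
F4: fails — 0R4 but no w with 4Rw and 0Rw.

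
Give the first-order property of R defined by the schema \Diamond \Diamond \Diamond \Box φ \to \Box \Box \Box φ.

\forall x \forall y \forall z ((x R^3 y \wedge x R^3 z) \to \exists w (yRw \wedge z = w))

This is a Sahlqvist (Geach-type) schema ◇^3□^1φ → □^3◇^0φ.
Minimal-valuation argument: fix x; take any y with xR^3y and any z with xR^3z. Set V(φ) to the set of worlds R-reachable from y in exactly 1 step. Then □^1φ holds at y, so the antecedent holds at x; validity forces ◇^0φ at z, giving a w with zR^0w and yR^1w.
First-order correspondent: \forall x \forall y \forall z ((x R^3 y \wedge x R^3 z) \to \exists w (yRw \wedge z = w)).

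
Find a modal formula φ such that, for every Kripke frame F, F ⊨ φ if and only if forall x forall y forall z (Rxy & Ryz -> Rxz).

A defining formula is □q → □□q (the 4 axiom).
Suppose □q→□□q is valid. Take Rxy, Ryz and set V(q)={w : Rxw}. Then □q at x, so □□q at x, so □q at y, so q at z, i.e. Rxz.

□q → □□q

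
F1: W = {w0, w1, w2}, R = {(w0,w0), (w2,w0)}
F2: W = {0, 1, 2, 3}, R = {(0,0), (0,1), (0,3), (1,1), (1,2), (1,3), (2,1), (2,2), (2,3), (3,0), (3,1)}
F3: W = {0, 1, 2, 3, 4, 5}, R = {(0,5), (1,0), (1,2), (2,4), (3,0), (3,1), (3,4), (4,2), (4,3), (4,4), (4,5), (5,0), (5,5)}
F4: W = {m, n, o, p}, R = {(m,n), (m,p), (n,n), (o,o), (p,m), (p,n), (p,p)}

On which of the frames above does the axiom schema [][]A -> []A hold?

F1, F2, F4

This is the axiom for density; its first-order frame correspondent is forall x forall y (Rxy -> exists z (Rxz & Rzy)).
F1: holds.
F2: holds.
F3: fails — R10 but no z with R1z and Rz0.
F4: holds.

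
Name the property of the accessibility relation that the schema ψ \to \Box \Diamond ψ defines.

This is the B axiom.
Its frame correspondent is symmetry — \forall x \forall y (Rxy \to Ryx).

symmetry: \forall x \forall y (Rxy \to Ryx)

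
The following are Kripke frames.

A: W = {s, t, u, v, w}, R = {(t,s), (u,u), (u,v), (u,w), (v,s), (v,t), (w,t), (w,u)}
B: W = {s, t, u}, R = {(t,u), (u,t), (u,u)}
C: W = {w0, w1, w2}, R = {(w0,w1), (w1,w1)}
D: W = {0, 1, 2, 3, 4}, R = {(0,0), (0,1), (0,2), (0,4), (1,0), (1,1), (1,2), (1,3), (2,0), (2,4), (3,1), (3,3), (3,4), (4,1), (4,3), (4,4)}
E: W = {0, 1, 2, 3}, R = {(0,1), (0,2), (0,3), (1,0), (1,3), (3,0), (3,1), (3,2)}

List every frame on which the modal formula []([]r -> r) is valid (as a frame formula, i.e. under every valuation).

This is the axiom for shift-reflexivity; its first-order frame correspondent is forall x forall y (Rxy -> Ryy).
A: fails — Ruv but not Rvv.
B: fails — Rut but not Rtt.
C: holds.
D: fails — R02 but not R22.
E: fails — R10 but not R00.

C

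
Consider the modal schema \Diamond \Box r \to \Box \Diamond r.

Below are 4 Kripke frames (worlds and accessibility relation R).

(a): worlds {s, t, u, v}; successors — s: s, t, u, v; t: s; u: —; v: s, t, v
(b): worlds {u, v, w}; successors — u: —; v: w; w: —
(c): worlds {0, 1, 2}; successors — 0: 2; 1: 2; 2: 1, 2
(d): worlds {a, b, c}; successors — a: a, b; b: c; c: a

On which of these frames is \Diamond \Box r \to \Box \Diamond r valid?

Frame correspondent (Sahlqvist): \forall x \forall y \forall z (Rxy \wedge Rxz \to \exists w (Ryw \wedge Rzw)) — i.e. convergence.
(a): fails — Rsv and Rsu but v and u have no common successor.
(b): fails — Rvw and Rvw but w and w have no common successor.
(c): satisfies the condition.
(d): fails — Raa and Rab but a and b have no common successor.
Valid on: (c).

(c)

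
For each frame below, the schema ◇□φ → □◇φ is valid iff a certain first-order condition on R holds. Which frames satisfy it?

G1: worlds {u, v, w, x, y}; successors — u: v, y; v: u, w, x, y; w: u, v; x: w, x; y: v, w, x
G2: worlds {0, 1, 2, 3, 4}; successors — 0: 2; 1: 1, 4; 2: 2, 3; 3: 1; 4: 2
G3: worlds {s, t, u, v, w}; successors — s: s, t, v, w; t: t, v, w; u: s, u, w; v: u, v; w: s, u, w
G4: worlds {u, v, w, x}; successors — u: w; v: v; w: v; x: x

G3, G4

The schema corresponds to convergence: ∀x ∀y ∀z (Rxy ∧ Rxz → ∃w (Ryw ∧ Rzw)).
G1: fails — Rvw and Rvx but w and x have no common successor.
G2: fails — R11 and R14 but 1 and 4 have no common successor.
G3: condition met.
G4: condition met.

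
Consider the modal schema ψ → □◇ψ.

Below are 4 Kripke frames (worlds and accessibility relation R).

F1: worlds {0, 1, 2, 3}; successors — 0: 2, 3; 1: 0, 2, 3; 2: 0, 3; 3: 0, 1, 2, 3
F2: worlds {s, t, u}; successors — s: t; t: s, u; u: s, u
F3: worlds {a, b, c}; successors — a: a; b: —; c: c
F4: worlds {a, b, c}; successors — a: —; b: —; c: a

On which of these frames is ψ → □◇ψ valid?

F3

Frame correspondent (Sahlqvist): ∀x ∀y (Rxy → Ryx) — i.e. symmetry.
F1: fails — R10 but not R01.
F2: fails — Rus but not Rsu.
F3: satisfies the condition.
F4: fails — Rca but not Rac.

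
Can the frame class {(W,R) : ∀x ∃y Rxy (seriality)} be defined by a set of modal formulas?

Yes — defined by □r → ◇r

The condition is seriality. A defining modal formula is □r → ◇r.
Suppose □r→◇r is valid. At any x set V(r)=W. Then □r at x, so ◇r at x, so x has a successor.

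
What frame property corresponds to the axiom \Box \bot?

emptiness of R

This is the Ver axiom.
It corresponds to emptiness of R: \forall x \forall y \neg Rxy.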